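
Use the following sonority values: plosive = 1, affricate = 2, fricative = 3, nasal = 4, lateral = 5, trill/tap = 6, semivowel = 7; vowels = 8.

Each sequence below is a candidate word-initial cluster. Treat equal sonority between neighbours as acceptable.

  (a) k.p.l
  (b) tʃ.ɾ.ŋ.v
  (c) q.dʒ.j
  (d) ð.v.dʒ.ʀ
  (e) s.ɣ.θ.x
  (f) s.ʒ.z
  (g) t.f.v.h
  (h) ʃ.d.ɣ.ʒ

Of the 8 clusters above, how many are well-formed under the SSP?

5

(a) k.p.l: profile 1-1-5 — obeys.
(b) tʃ.ɾ.ŋ.v: profile 2-6-4-3 — violates.
(c) q.dʒ.j: profile 1-2-7 — obeys.
(d) ð.v.dʒ.ʀ: profile 3-3-2-6 — violates.
(e) s.ɣ.θ.x: profile 3-3-3-3 — obeys.
(f) s.ʒ.z: profile 3-3-3 — obeys.
(g) t.f.v.h: profile 1-3-3-3 — obeys.
(h) ʃ.d.ɣ.ʒ: profile 3-1-3-3 — violates.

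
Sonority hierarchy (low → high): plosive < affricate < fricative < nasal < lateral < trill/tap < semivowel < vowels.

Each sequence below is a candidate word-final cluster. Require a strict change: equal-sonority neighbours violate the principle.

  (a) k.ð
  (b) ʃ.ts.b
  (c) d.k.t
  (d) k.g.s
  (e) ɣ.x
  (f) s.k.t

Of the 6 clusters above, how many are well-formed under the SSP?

(a) sonority 1-3: ill-formed.
(b) sonority 3-2-1: well-formed.
(c) sonority 1-1-1: ill-formed.
(d) sonority 1-1-3: ill-formed.
(e) sonority 3-3: ill-formed.
(f) sonority 3-1-1: ill-formed.

1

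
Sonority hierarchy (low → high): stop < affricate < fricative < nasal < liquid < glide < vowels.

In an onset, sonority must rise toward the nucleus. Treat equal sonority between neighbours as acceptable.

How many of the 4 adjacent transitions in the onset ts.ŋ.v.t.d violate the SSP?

/ts/ is an affricate (sonority 2).
/ŋ/ is a nasal (sonority 4).
/v/ is a fricative (sonority 3).
/t/ is a stop (sonority 1).
/d/ is a stop (sonority 1).
/ts/→/ŋ/: 2→4 (rises) — ok.
/ŋ/→/v/: 4→3 (does not rise) — violation.
/v/→/t/: 3→1 (does not rise) — violation.
/t/→/d/: 1→1 (plateau, allowed) — ok.

2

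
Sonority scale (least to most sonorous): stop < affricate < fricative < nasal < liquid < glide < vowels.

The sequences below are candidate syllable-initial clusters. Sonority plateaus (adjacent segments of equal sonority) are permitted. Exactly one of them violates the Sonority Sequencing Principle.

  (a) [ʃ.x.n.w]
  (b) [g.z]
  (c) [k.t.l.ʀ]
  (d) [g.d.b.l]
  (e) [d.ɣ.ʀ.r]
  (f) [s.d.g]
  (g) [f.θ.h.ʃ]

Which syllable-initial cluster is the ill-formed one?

f

(a) sonority 3-3-4-6: well-formed.
(b) sonority 1-3: well-formed.
(c) sonority 1-1-5-5: well-formed.
(d) sonority 1-1-1-5: well-formed.
(e) sonority 1-3-5-5: well-formed.
(f) sonority 3-1-1: ill-formed.
(g) sonority 3-3-3-3: well-formed.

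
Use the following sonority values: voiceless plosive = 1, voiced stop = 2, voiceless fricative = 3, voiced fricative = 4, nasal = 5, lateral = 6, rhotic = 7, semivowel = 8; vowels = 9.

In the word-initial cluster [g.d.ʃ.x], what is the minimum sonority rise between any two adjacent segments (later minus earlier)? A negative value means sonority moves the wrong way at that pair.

0

/g/: voiced stop = 2.
/d/: voiced stop = 2.
/ʃ/: voiceless fricative = 3.
/x/: voiceless fricative = 3.
/g/→/d/: change +0.
/d/→/ʃ/: change +1.
/ʃ/→/x/: change +0.
Minimum = 0.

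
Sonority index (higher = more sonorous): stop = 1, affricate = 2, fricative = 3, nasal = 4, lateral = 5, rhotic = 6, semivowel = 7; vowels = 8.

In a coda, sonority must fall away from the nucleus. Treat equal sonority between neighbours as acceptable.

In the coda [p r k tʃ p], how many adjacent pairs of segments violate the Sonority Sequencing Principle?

/p/: stop = 1.
/r/: rhotic = 6.
/k/: stop = 1.
/tʃ/: affricate = 2.
/p/: stop = 1.
/p/→/r/: 1→6 (does not fall) — violation.
/r/→/k/: 6→1 (falls) — ok.
/k/→/tʃ/: 1→2 (does not fall) — violation.
/tʃ/→/p/: 2→1 (falls) — ok.

2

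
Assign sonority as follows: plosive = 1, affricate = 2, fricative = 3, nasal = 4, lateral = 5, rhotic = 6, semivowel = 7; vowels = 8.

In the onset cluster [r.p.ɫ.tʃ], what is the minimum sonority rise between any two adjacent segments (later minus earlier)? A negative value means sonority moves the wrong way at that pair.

/r/ is a rhotic (sonority 6).
/p/ is a plosive (sonority 1).
/ɫ/ is a lateral (sonority 5).
/tʃ/ is an affricate (sonority 2).
/r/→/p/: change -5.
/p/→/ɫ/: change +4.
/ɫ/→/tʃ/: change -3.
Minimum = -5.

-5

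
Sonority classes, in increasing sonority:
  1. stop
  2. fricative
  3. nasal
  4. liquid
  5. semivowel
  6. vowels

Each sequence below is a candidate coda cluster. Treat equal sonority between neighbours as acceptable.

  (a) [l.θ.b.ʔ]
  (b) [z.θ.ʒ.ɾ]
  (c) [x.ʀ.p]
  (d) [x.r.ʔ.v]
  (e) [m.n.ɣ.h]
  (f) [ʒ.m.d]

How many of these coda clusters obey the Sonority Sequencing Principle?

2

(a) [l.θ.b.ʔ]: profile 4-2-1-1 — obeys.
(b) [z.θ.ʒ.ɾ]: profile 2-2-2-4 — violates.
(c) [x.ʀ.p]: profile 2-4-1 — violates.
(d) [x.r.ʔ.v]: profile 2-4-1-2 — violates.
(e) [m.n.ɣ.h]: profile 3-3-2-2 — obeys.
(f) [ʒ.m.d]: profile 2-3-1 — violates.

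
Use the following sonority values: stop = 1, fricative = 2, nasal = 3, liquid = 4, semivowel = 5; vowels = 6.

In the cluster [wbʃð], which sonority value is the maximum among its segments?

5

/w/: semivowel = 5.
/b/: stop = 1.
/ʃ/: fricative = 2.
/ð/: fricative = 2.
The maximum is 5.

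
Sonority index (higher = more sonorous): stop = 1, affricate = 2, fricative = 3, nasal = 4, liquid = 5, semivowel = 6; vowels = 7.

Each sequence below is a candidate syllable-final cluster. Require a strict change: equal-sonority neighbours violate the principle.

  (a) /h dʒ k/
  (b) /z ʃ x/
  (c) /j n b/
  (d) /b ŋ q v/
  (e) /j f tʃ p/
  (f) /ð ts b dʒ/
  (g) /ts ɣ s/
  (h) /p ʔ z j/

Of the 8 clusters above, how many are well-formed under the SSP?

3

(a) sonority 3-2-1: well-formed.
(b) sonority 3-3-3: ill-formed.
(c) sonority 6-4-1: well-formed.
(d) sonority 1-4-1-3: ill-formed.
(e) sonority 6-3-2-1: well-formed.
(f) sonority 3-2-1-2: ill-formed.
(g) sonority 2-3-3: ill-formed.
(h) sonority 1-1-3-6: ill-formed.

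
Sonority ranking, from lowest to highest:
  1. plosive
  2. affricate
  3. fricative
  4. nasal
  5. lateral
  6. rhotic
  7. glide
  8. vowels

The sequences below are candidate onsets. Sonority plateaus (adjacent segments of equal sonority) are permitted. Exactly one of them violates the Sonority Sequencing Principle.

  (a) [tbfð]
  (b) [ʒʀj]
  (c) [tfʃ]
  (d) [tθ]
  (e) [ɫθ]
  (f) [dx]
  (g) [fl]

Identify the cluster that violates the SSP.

e

(a) 1-1-3-3 → obeys
(b) 3-6-7 → obeys
(c) 1-3-3 → obeys
(d) 1-3 → obeys
(e) 5-3 → violates
(f) 1-3 → obeys
(g) 3-5 → obeys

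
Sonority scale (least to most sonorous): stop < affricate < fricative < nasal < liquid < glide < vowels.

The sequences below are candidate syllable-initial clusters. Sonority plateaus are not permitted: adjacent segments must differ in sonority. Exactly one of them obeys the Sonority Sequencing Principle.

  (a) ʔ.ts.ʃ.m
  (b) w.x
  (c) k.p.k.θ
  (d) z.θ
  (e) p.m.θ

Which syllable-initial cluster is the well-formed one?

(a) ʔ.ts.ʃ.m: profile 1-2-3-4 — obeys.
(b) w.x: profile 6-3 — violates.
(c) k.p.k.θ: profile 1-1-1-3 — violates.
(d) z.θ: profile 3-3 — violates.
(e) p.m.θ: profile 1-4-3 — violates.

a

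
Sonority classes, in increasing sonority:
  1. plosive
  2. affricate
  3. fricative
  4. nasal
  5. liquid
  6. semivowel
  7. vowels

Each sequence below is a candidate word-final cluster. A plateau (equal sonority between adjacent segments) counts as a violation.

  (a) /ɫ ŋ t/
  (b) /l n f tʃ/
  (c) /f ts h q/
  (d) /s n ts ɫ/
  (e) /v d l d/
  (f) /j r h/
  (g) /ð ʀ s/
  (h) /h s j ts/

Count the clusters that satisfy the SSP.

3

(a) /ɫ ŋ t/: profile 5-4-1 — obeys.
(b) /l n f tʃ/: profile 5-4-3-2 — obeys.
(c) /f ts h q/: profile 3-2-3-1 — violates.
(d) /s n ts ɫ/: profile 3-4-2-5 — violates.
(e) /v d l d/: profile 3-1-5-1 — violates.
(f) /j r h/: profile 6-5-3 — obeys.
(g) /ð ʀ s/: profile 3-5-3 — violates.
(h) /h s j ts/: profile 3-3-6-2 — violates.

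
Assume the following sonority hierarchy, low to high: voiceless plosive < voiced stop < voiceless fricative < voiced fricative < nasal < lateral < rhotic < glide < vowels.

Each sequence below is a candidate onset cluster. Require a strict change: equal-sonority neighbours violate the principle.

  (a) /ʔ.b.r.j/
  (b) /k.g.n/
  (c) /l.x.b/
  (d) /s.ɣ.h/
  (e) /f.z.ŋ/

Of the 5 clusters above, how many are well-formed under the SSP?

(a) 1-2-7-8 → obeys
(b) 1-2-5 → obeys
(c) 6-3-2 → violates
(d) 3-4-3 → violates
(e) 3-4-5 → obeys

3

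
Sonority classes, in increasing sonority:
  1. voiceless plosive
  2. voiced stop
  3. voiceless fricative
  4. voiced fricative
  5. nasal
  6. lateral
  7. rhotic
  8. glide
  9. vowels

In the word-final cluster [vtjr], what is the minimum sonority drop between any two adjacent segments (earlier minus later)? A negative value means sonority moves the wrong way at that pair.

-7

/v/ is a voiced fricative (sonority 4).
/t/ is a voiceless plosive (sonority 1).
/j/ is a glide (sonority 8).
/r/ is a rhotic (sonority 7).
/v/→/t/: change +3.
/t/→/j/: change -7.
/j/→/r/: change +1.
Minimum = -7.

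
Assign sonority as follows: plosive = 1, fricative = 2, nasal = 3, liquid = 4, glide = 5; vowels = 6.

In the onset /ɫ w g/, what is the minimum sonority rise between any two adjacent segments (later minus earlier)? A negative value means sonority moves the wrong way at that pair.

/ɫ/ is a liquid (sonority 4).
/w/ is a glide (sonority 5).
/g/ is a plosive (sonority 1).
/ɫ/→/w/: change +1.
/w/→/g/: change -4.
Minimum = -4.

-4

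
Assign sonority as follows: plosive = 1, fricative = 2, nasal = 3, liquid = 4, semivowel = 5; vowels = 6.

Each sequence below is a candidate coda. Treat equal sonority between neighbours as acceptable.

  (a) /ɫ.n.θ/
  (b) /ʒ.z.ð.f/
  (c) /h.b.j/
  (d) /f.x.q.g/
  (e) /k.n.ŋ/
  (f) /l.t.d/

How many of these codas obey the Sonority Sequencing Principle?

4

(a) 4-3-2 → obeys
(b) 2-2-2-2 → obeys
(c) 2-1-5 → violates
(d) 2-2-1-1 → obeys
(e) 1-3-3 → violates
(f) 4-1-1 → obeys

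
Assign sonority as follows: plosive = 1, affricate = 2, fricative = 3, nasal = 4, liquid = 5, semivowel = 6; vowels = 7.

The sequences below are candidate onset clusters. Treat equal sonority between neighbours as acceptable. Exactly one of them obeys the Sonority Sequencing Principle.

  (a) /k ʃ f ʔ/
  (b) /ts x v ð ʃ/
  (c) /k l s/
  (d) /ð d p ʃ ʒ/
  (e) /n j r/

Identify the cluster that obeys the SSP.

(a) /k ʃ f ʔ/: profile 1-3-3-1 — violates.
(b) /ts x v ð ʃ/: profile 2-3-3-3-3 — obeys.
(c) /k l s/: profile 1-5-3 — violates.
(d) /ð d p ʃ ʒ/: profile 3-1-1-3-3 — violates.
(e) /n j r/: profile 4-6-5 — violates.

b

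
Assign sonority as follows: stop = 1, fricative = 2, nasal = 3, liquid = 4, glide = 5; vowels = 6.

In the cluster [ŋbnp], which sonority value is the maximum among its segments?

/ŋ/: nasal = 3.
/b/: stop = 1.
/n/: nasal = 3.
/p/: stop = 1.
The maximum is 3.

3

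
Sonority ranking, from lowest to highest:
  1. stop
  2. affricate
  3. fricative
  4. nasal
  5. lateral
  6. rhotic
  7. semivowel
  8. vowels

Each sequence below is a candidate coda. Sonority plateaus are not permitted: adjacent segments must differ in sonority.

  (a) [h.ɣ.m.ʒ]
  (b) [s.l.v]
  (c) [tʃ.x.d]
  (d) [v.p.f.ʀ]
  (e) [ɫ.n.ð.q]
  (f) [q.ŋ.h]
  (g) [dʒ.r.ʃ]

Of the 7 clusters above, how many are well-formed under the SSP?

(a) 3-3-4-3 → violates
(b) 3-5-3 → violates
(c) 2-3-1 → violates
(d) 3-1-3-6 → violates
(e) 5-4-3-1 → obeys
(f) 1-4-3 → violates
(g) 2-6-3 → violates

1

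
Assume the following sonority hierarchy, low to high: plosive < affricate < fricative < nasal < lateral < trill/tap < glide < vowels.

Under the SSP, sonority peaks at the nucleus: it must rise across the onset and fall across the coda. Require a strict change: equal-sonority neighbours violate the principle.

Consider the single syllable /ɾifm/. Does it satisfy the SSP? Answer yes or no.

no

Onset: /ɾ/ is a trill/tap (sonority 6); then the nucleus /i/ (sonority 8).
Onset profile 6-8 — rises to the nucleus.
Coda: /f/ is a fricative (sonority 3), /m/ is a nasal (sonority 4).
Coda profile 8-3-4 — does not strictly fall throughout.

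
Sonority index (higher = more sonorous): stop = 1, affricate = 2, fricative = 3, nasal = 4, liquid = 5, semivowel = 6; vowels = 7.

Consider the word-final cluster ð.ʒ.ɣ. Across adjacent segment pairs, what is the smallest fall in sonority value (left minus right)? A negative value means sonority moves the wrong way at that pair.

0

/ð/ is a fricative (sonority 3).
/ʒ/ is a fricative (sonority 3).
/ɣ/ is a fricative (sonority 3).
/ð/→/ʒ/: change +0.
/ʒ/→/ɣ/: change +0.
Minimum = 0.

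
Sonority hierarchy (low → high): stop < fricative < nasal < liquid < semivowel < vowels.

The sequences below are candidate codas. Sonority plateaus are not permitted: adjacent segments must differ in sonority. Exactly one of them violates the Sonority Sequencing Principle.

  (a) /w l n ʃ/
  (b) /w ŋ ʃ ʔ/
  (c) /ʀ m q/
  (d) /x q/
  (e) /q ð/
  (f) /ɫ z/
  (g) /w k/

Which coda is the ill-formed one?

e

(a) 5-4-3-2 → obeys
(b) 5-3-2-1 → obeys
(c) 4-3-1 → obeys
(d) 2-1 → obeys
(e) 1-2 → violates
(f) 4-2 → obeys
(g) 5-1 → obeys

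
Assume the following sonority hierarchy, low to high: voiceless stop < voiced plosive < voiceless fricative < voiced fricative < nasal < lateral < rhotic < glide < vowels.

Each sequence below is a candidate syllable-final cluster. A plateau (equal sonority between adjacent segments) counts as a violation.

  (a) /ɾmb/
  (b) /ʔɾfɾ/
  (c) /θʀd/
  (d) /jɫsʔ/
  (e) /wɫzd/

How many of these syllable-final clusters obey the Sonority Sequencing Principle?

(a) 7-5-2 → obeys
(b) 1-7-3-7 → violates
(c) 3-7-2 → violates
(d) 8-6-3-1 → obeys
(e) 8-6-4-2 → obeys

3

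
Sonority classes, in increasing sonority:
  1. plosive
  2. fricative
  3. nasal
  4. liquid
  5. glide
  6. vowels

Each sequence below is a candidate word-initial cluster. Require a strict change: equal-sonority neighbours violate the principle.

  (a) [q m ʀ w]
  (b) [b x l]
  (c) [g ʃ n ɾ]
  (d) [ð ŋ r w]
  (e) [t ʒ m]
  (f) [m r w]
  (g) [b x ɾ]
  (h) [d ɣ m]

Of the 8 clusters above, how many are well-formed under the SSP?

8

(a) 1-3-4-5 → obeys
(b) 1-2-4 → obeys
(c) 1-2-3-4 → obeys
(d) 2-3-4-5 → obeys
(e) 1-2-3 → obeys
(f) 3-4-5 → obeys
(g) 1-2-4 → obeys
(h) 1-2-3 → obeys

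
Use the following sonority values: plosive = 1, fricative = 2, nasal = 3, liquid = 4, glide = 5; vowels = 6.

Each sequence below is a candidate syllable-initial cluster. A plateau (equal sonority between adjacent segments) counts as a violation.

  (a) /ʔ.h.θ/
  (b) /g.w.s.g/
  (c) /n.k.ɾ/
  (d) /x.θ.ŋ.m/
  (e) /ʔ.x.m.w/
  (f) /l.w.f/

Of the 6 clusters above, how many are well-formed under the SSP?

1

(a) sonority 1-2-2: ill-formed.
(b) sonority 1-5-2-1: ill-formed.
(c) sonority 3-1-4: ill-formed.
(d) sonority 2-2-3-3: ill-formed.
(e) sonority 1-2-3-5: well-formed.
(f) sonority 4-5-2: ill-formed.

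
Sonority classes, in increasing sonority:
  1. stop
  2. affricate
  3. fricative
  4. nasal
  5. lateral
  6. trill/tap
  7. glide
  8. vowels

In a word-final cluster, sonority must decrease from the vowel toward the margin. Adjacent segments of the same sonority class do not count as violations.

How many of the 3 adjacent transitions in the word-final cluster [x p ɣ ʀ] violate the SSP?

/x/ is a fricative (sonority 3).
/p/ is a stop (sonority 1).
/ɣ/ is a fricative (sonority 3).
/ʀ/ is a trill/tap (sonority 6).
/x/→/p/: 3→1 (falls) — ok.
/p/→/ɣ/: 1→3 (does not fall) — violation.
/ɣ/→/ʀ/: 3→6 (does not fall) — violation.

2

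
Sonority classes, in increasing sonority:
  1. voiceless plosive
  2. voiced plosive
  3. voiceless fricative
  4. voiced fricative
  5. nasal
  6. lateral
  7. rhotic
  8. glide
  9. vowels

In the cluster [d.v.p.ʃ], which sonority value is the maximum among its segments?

/d/ is a voiced plosive (sonority 2).
/v/ is a voiced fricative (sonority 4).
/p/ is a voiceless plosive (sonority 1).
/ʃ/ is a voiceless fricative (sonority 3).
The maximum is 4.

4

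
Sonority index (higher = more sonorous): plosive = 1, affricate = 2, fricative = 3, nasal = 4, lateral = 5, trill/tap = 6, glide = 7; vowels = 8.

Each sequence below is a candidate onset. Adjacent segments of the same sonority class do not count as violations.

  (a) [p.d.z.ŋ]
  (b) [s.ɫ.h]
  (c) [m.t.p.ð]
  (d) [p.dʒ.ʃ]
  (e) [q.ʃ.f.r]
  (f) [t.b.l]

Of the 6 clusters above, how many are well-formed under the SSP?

4

(a) 1-1-3-4 → obeys
(b) 3-5-3 → violates
(c) 4-1-1-3 → violates
(d) 1-2-3 → obeys
(e) 1-3-3-6 → obeys
(f) 1-1-5 → obeys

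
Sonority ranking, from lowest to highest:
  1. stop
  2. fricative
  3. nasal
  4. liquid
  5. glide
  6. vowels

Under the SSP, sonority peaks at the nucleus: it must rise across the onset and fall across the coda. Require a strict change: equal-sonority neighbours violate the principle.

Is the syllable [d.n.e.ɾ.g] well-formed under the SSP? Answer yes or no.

Onset: /d/ is a stop (sonority 1), /n/ is a nasal (sonority 3); then the nucleus /e/ (sonority 6).
Onset profile 1-3-6 — rises to the nucleus.
Coda: /ɾ/ is a liquid (sonority 4), /g/ is a stop (sonority 1).
Coda profile 6-4-1 — falls from the nucleus.

yes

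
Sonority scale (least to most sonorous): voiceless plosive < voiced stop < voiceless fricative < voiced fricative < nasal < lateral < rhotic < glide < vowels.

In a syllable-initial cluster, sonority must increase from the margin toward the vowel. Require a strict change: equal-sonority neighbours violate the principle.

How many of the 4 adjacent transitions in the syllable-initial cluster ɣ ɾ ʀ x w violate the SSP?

2

/ɣ/ — voiced fricative, sonority 4.
/ɾ/ — rhotic, sonority 7.
/ʀ/ — rhotic, sonority 7.
/x/ — voiceless fricative, sonority 3.
/w/ — glide, sonority 8.
/ɣ/→/ɾ/: 4→7 (rises) — ok.
/ɾ/→/ʀ/: 7→7 (plateau) — violation.
/ʀ/→/x/: 7→3 (does not rise) — violation.
/x/→/w/: 3→8 (rises) — ok.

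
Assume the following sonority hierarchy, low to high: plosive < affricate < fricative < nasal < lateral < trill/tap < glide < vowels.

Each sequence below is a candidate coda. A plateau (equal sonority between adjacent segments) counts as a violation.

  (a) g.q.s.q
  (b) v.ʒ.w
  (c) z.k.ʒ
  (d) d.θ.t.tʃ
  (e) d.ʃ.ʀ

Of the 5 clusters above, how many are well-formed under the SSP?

(a) g.q.s.q: profile 1-1-3-1 — violates.
(b) v.ʒ.w: profile 3-3-7 — violates.
(c) z.k.ʒ: profile 3-1-3 — violates.
(d) d.θ.t.tʃ: profile 1-3-1-2 — violates.
(e) d.ʃ.ʀ: profile 1-3-6 — violates.

0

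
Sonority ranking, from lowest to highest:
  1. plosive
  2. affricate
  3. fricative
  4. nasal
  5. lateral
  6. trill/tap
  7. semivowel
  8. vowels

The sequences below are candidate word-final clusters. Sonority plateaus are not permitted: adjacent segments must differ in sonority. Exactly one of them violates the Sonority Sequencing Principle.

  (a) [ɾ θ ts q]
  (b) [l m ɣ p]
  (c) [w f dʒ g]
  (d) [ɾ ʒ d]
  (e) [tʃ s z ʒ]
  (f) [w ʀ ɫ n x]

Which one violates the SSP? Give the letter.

e

(a) sonority 6-3-2-1: well-formed.
(b) sonority 5-4-3-1: well-formed.
(c) sonority 7-3-2-1: well-formed.
(d) sonority 6-3-1: well-formed.
(e) sonority 2-3-3-3: ill-formed.
(f) sonority 7-6-5-4-3: well-formed.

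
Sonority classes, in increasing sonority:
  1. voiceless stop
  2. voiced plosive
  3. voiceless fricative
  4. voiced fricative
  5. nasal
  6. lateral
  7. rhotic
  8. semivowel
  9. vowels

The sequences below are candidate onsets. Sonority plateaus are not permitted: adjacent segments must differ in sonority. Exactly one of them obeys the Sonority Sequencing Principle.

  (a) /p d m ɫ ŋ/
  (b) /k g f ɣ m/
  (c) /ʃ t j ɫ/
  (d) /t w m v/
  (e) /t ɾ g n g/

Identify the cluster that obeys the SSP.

(a) 1-2-5-6-5 → violates
(b) 1-2-3-4-5 → obeys
(c) 3-1-8-6 → violates
(d) 1-8-5-4 → violates
(e) 1-7-2-5-2 → violates

b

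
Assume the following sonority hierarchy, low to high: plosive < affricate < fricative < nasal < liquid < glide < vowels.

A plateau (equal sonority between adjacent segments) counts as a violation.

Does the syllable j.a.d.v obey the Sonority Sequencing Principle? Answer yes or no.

Onset: /j/ is a glide (sonority 6); then the nucleus /a/ (sonority 7).
Onset profile 6-7 — rises to the nucleus.
Coda: /d/ is a plosive (sonority 1), /v/ is a fricative (sonority 3).
Coda profile 7-1-3 — does not strictly fall throughout.

no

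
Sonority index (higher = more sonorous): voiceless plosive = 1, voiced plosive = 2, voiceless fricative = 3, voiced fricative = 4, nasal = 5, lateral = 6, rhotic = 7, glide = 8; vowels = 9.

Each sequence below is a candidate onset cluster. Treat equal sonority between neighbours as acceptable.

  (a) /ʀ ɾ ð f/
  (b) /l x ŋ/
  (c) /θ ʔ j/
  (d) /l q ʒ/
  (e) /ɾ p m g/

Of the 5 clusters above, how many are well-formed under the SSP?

0

(a) 7-7-4-3 → violates
(b) 6-3-5 → violates
(c) 3-1-8 → violates
(d) 6-1-4 → violates
(e) 7-1-5-2 → violates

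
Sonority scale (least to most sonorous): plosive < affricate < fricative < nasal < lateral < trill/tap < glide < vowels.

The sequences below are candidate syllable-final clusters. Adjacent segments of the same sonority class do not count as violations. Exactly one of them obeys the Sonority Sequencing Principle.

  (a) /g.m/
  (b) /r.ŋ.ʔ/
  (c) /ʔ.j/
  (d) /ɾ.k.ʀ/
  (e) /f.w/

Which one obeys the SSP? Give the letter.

b

(a) sonority 1-4: ill-formed.
(b) sonority 6-4-1: well-formed.
(c) sonority 1-7: ill-formed.
(d) sonority 6-1-6: ill-formed.
(e) sonority 3-7: ill-formed.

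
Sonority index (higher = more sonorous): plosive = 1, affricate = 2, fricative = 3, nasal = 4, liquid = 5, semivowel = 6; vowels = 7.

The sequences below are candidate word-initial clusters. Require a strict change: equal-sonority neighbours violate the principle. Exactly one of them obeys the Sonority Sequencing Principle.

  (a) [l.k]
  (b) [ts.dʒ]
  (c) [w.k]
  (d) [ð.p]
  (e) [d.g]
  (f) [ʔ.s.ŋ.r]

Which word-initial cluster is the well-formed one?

(a) sonority 5-1: ill-formed.
(b) sonority 2-2: ill-formed.
(c) sonority 6-1: ill-formed.
(d) sonority 3-1: ill-formed.
(e) sonority 1-1: ill-formed.
(f) sonority 1-3-4-5: well-formed.

f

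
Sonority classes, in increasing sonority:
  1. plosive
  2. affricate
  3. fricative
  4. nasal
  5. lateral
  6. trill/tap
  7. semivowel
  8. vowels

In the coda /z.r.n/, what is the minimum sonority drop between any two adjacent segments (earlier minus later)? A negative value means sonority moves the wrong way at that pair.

/z/ is a fricative (sonority 3).
/r/ is a trill/tap (sonority 6).
/n/ is a nasal (sonority 4).
/z/→/r/: change -3.
/r/→/n/: change +2.
Minimum = -3.

-3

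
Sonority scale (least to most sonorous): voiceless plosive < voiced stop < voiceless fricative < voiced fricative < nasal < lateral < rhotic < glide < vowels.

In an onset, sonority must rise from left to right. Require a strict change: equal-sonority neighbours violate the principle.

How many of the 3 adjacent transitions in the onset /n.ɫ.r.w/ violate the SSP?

0

/n/: nasal = 5.
/ɫ/: lateral = 6.
/r/: rhotic = 7.
/w/: glide = 8.
/n/→/ɫ/: 5→6 (rises) — ok.
/ɫ/→/r/: 6→7 (rises) — ok.
/r/→/w/: 7→8 (rises) — ok.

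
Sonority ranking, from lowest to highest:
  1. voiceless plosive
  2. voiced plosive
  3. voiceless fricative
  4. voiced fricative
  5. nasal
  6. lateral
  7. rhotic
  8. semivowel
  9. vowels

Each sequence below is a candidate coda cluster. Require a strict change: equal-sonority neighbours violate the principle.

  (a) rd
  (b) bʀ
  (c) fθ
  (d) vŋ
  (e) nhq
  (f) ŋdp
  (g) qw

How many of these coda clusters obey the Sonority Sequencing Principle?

3

(a) 7-2 → obeys
(b) 2-7 → violates
(c) 3-3 → violates
(d) 4-5 → violates
(e) 5-3-1 → obeys
(f) 5-2-1 → obeys
(g) 1-8 → violates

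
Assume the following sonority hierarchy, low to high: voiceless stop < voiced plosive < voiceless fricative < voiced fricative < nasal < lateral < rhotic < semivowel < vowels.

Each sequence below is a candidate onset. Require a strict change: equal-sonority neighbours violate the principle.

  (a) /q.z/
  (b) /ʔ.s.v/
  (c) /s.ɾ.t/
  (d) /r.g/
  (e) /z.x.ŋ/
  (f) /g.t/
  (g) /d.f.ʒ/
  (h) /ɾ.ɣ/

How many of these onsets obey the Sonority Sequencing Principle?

(a) /q.z/: profile 1-4 — obeys.
(b) /ʔ.s.v/: profile 1-3-4 — obeys.
(c) /s.ɾ.t/: profile 3-7-1 — violates.
(d) /r.g/: profile 7-2 — violates.
(e) /z.x.ŋ/: profile 4-3-5 — violates.
(f) /g.t/: profile 2-1 — violates.
(g) /d.f.ʒ/: profile 2-3-4 — obeys.
(h) /ɾ.ɣ/: profile 7-4 — violates.

3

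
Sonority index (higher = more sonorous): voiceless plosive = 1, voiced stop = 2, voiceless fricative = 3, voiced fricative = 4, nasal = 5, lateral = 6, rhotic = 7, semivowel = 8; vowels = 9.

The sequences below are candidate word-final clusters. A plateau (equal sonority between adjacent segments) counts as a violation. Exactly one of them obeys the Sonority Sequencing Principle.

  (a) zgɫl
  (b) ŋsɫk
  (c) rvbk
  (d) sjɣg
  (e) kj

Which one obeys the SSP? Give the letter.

(a) 4-2-6-6 → violates
(b) 5-3-6-1 → violates
(c) 7-4-2-1 → obeys
(d) 3-8-4-2 → violates
(e) 1-8 → violates

c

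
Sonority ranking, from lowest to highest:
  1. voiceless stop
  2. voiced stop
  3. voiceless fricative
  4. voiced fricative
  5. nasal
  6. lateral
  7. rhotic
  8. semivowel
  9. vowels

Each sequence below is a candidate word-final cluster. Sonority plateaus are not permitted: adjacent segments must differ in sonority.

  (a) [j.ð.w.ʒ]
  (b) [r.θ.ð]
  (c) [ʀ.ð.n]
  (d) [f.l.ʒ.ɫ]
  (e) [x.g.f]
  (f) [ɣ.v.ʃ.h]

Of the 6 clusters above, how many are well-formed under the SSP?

(a) sonority 8-4-8-4: ill-formed.
(b) sonority 7-3-4: ill-formed.
(c) sonority 7-4-5: ill-formed.
(d) sonority 3-6-4-6: ill-formed.
(e) sonority 3-2-3: ill-formed.
(f) sonority 4-4-3-3: ill-formed.

0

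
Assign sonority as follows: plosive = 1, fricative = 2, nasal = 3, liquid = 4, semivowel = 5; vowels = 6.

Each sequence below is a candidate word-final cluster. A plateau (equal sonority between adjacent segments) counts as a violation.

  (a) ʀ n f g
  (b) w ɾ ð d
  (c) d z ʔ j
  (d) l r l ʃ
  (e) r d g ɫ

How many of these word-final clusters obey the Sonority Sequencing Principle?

2

(a) ʀ n f g: profile 4-3-2-1 — obeys.
(b) w ɾ ð d: profile 5-4-2-1 — obeys.
(c) d z ʔ j: profile 1-2-1-5 — violates.
(d) l r l ʃ: profile 4-4-4-2 — violates.
(e) r d g ɫ: profile 4-1-1-4 — violates.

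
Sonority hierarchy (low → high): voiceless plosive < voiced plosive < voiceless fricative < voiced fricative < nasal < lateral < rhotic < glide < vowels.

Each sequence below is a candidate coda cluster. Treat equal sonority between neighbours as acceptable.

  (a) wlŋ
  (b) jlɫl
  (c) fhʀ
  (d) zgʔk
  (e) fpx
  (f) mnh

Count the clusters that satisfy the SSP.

4

(a) sonority 8-6-5: well-formed.
(b) sonority 8-6-6-6: well-formed.
(c) sonority 3-3-7: ill-formed.
(d) sonority 4-2-1-1: well-formed.
(e) sonority 3-1-3: ill-formed.
(f) sonority 5-5-3: well-formed.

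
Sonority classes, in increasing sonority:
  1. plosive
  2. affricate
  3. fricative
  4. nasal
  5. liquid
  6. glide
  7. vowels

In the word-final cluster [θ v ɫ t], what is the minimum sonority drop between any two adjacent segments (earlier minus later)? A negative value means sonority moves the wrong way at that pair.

-2

/θ/ is a fricative (sonority 3).
/v/ is a fricative (sonority 3).
/ɫ/ is a liquid (sonority 5).
/t/ is a plosive (sonority 1).
/θ/→/v/: change +0.
/v/→/ɫ/: change -2.
/ɫ/→/t/: change +4.
Minimum = -2.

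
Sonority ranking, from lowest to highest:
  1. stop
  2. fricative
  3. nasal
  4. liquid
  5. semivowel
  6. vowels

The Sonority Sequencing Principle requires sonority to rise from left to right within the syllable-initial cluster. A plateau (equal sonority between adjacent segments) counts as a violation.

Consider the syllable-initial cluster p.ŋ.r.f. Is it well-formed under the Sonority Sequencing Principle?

no

/p/ — stop, sonority 1.
/ŋ/ — nasal, sonority 3.
/r/ — liquid, sonority 4.
/f/ — fricative, sonority 2.
The profile is 1-3-4-2. Between /r/ (4) and /f/ (2) sonority does not rise, so the cluster violates the SSP.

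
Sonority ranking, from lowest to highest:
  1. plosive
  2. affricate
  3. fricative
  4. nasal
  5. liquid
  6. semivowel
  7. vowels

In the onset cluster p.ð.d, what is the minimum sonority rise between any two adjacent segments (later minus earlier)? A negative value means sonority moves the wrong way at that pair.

/p/ is a plosive (sonority 1).
/ð/ is a fricative (sonority 3).
/d/ is a plosive (sonority 1).
/p/→/ð/: change +2.
/ð/→/d/: change -2.
Minimum = -2.

-2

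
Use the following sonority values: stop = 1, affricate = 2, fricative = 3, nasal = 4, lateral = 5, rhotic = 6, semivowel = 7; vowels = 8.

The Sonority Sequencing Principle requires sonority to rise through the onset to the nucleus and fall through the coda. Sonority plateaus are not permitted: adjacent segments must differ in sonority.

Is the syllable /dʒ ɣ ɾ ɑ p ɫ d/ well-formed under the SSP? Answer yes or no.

no

Onset: /dʒ/ is an affricate (sonority 2), /ɣ/ is a fricative (sonority 3), /ɾ/ is a rhotic (sonority 6); then the nucleus /ɑ/ (sonority 8).
Onset profile 2-3-6-8 — rises to the nucleus.
Coda: /p/ is a stop (sonority 1), /ɫ/ is a lateral (sonority 5), /d/ is a stop (sonority 1).
Coda profile 8-1-5-1 — does not strictly fall throughout.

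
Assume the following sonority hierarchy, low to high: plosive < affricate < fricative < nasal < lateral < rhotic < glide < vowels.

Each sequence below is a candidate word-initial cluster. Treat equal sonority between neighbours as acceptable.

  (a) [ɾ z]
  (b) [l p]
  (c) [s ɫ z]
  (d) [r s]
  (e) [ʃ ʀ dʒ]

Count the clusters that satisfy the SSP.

0

(a) [ɾ z]: profile 6-3 — violates.
(b) [l p]: profile 5-1 — violates.
(c) [s ɫ z]: profile 3-5-3 — violates.
(d) [r s]: profile 6-3 — violates.
(e) [ʃ ʀ dʒ]: profile 3-6-2 — violates.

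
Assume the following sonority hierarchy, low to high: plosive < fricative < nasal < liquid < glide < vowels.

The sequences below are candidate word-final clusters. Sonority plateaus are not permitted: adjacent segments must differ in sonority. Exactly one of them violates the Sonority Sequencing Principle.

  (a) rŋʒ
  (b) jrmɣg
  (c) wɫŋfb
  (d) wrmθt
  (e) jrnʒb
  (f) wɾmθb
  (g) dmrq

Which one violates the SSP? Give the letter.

g

(a) 4-3-2 → obeys
(b) 5-4-3-2-1 → obeys
(c) 5-4-3-2-1 → obeys
(d) 5-4-3-2-1 → obeys
(e) 5-4-3-2-1 → obeys
(f) 5-4-3-2-1 → obeys
(g) 1-3-4-1 → violates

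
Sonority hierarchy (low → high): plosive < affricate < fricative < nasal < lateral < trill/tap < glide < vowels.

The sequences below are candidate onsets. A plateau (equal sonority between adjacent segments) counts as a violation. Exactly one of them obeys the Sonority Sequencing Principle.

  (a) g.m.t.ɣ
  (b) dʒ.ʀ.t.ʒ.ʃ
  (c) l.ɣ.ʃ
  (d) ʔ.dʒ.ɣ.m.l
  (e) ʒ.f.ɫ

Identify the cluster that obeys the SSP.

d

(a) g.m.t.ɣ: profile 1-4-1-3 — violates.
(b) dʒ.ʀ.t.ʒ.ʃ: profile 2-6-1-3-3 — violates.
(c) l.ɣ.ʃ: profile 5-3-3 — violates.
(d) ʔ.dʒ.ɣ.m.l: profile 1-2-3-4-5 — obeys.
(e) ʒ.f.ɫ: profile 3-3-5 — violates.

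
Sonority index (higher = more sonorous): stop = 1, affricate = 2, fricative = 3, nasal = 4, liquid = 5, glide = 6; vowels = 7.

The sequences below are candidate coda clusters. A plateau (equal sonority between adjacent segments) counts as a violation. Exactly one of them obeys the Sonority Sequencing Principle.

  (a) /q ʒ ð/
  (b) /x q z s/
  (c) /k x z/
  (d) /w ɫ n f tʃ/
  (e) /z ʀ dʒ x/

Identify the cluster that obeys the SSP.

d

(a) /q ʒ ð/: profile 1-3-3 — violates.
(b) /x q z s/: profile 3-1-3-3 — violates.
(c) /k x z/: profile 1-3-3 — violates.
(d) /w ɫ n f tʃ/: profile 6-5-4-3-2 — obeys.
(e) /z ʀ dʒ x/: profile 3-5-2-3 — violates.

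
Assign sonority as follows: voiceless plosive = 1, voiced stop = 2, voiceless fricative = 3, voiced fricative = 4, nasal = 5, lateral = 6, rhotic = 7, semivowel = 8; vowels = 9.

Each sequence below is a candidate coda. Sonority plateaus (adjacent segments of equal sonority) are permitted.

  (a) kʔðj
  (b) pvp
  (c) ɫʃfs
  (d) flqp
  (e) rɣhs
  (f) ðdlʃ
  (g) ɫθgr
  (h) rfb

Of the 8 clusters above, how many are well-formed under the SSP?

(a) sonority 1-1-4-8: ill-formed.
(b) sonority 1-4-1: ill-formed.
(c) sonority 6-3-3-3: well-formed.
(d) sonority 3-6-1-1: ill-formed.
(e) sonority 7-4-3-3: well-formed.
(f) sonority 4-2-6-3: ill-formed.
(g) sonority 6-3-2-7: ill-formed.
(h) sonority 7-3-2: well-formed.

3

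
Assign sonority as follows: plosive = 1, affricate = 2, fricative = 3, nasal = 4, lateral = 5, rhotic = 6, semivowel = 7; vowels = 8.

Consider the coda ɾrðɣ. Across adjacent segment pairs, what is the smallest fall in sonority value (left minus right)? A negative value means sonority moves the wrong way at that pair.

/ɾ/: rhotic = 6.
/r/: rhotic = 6.
/ð/: fricative = 3.
/ɣ/: fricative = 3.
/ɾ/→/r/: change +0.
/r/→/ð/: change +3.
/ð/→/ɣ/: change +0.
Minimum = 0.

0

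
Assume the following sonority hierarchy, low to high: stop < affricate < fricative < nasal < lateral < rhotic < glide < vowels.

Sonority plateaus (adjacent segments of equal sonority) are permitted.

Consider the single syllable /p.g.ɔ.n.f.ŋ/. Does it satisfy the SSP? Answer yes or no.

no

Onset: /p/ is a stop (sonority 1), /g/ is a stop (sonority 1); then the nucleus /ɔ/ (sonority 8).
Onset profile 1-1-8 — rises to the nucleus.
Coda: /n/ is a nasal (sonority 4), /f/ is a fricative (sonority 3), /ŋ/ is a nasal (sonority 4).
Coda profile 8-4-3-4 — does not fall throughout.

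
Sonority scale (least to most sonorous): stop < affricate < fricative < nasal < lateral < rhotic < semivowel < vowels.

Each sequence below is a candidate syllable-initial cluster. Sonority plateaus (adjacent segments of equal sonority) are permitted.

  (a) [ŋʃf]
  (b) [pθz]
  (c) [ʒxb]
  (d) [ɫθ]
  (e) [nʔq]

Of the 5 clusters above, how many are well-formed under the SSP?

1

(a) 4-3-3 → violates
(b) 1-3-3 → obeys
(c) 3-3-1 → violates
(d) 5-3 → violates
(e) 4-1-1 → violates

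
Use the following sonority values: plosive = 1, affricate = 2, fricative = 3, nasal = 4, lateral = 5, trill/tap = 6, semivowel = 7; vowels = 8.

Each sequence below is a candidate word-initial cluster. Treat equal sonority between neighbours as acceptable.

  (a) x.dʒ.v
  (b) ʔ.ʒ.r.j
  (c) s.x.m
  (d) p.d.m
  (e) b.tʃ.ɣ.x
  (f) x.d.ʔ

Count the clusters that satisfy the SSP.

(a) 3-2-3 → violates
(b) 1-3-6-7 → obeys
(c) 3-3-4 → obeys
(d) 1-1-4 → obeys
(e) 1-2-3-3 → obeys
(f) 3-1-1 → violates

4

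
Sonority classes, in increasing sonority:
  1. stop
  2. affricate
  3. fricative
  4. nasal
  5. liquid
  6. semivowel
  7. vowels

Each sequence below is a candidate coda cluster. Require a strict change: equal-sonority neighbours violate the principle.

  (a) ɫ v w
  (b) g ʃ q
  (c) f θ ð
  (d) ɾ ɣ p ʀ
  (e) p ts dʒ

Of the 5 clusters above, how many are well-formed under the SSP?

0

(a) ɫ v w: profile 5-3-6 — violates.
(b) g ʃ q: profile 1-3-1 — violates.
(c) f θ ð: profile 3-3-3 — violates.
(d) ɾ ɣ p ʀ: profile 5-3-1-5 — violates.
(e) p ts dʒ: profile 1-2-2 — violates.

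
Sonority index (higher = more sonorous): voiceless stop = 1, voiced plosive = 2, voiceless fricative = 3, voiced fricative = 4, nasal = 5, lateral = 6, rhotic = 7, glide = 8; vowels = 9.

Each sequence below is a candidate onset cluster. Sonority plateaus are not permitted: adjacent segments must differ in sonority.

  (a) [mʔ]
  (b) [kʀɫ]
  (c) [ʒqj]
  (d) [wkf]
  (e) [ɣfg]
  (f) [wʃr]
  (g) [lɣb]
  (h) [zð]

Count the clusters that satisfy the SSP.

(a) [mʔ]: profile 5-1 — violates.
(b) [kʀɫ]: profile 1-7-6 — violates.
(c) [ʒqj]: profile 4-1-8 — violates.
(d) [wkf]: profile 8-1-3 — violates.
(e) [ɣfg]: profile 4-3-2 — violates.
(f) [wʃr]: profile 8-3-7 — violates.
(g) [lɣb]: profile 6-4-2 — violates.
(h) [zð]: profile 4-4 — violates.

0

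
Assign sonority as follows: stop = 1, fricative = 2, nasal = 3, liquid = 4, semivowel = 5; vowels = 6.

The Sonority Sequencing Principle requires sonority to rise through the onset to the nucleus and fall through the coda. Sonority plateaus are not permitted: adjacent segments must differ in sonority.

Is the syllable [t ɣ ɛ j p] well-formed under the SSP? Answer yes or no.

yes

Onset: /t/ is a stop (sonority 1), /ɣ/ is a fricative (sonority 2); then the nucleus /ɛ/ (sonority 6).
Onset profile 1-2-6 — rises to the nucleus.
Coda: /j/ is a semivowel (sonority 5), /p/ is a stop (sonority 1).
Coda profile 6-5-1 — falls from the nucleus.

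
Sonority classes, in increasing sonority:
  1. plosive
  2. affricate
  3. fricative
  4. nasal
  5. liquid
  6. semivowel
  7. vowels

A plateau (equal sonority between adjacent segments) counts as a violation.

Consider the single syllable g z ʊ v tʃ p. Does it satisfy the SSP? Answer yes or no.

Onset: /g/ is a plosive (sonority 1), /z/ is a fricative (sonority 3); then the nucleus /ʊ/ (sonority 7).
Onset profile 1-3-7 — rises to the nucleus.
Coda: /v/ is a fricative (sonority 3), /tʃ/ is an affricate (sonority 2), /p/ is a plosive (sonority 1).
Coda profile 7-3-2-1 — falls from the nucleus.

yes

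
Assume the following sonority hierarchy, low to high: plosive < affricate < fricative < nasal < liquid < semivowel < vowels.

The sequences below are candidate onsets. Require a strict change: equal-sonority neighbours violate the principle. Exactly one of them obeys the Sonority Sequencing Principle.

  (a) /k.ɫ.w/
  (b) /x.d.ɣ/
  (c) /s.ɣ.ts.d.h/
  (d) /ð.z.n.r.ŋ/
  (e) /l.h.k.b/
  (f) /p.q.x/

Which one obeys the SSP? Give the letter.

a

(a) /k.ɫ.w/: profile 1-5-6 — obeys.
(b) /x.d.ɣ/: profile 3-1-3 — violates.
(c) /s.ɣ.ts.d.h/: profile 3-3-2-1-3 — violates.
(d) /ð.z.n.r.ŋ/: profile 3-3-4-5-4 — violates.
(e) /l.h.k.b/: profile 5-3-1-1 — violates.
(f) /p.q.x/: profile 1-1-3 — violates.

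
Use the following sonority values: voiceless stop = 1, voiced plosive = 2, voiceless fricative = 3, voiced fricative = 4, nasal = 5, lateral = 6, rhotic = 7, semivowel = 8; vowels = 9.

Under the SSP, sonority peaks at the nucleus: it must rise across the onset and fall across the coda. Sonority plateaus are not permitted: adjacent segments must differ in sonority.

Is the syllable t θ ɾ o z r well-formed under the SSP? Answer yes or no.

Onset: /t/ is a voiceless stop (sonority 1), /θ/ is a voiceless fricative (sonority 3), /ɾ/ is a rhotic (sonority 7); then the nucleus /o/ (sonority 9).
Onset profile 1-3-7-9 — rises to the nucleus.
Coda: /z/ is a voiced fricative (sonority 4), /r/ is a rhotic (sonority 7).
Coda profile 9-4-7 — does not strictly fall throughout.

no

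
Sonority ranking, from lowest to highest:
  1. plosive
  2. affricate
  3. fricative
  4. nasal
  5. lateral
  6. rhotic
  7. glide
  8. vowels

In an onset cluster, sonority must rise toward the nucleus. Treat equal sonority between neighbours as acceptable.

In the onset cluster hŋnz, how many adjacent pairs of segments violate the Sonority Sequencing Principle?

/h/ is a fricative (sonority 3).
/ŋ/ is a nasal (sonority 4).
/n/ is a nasal (sonority 4).
/z/ is a fricative (sonority 3).
/h/→/ŋ/: 3→4 (rises) — ok.
/ŋ/→/n/: 4→4 (plateau, allowed) — ok.
/n/→/z/: 4→3 (does not rise) — violation.

1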